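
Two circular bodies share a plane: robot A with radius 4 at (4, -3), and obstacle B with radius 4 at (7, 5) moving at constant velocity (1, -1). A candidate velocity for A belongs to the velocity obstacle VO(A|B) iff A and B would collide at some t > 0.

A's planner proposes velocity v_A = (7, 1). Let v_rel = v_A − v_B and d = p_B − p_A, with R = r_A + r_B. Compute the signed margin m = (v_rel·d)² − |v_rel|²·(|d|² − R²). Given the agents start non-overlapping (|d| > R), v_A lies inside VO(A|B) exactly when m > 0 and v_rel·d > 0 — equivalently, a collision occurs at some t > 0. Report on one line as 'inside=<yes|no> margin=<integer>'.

d = (3, 8),  |d|² = 73;  R = 4+4 = 8,  c = 73−8² = 9
v_rel = (6, 2),  |v_rel|² = 40;  v_rel·d = (6)·(3) + (2)·(8) = 34
40·t² − 68·t + 9 = 0  ⇒  m = 34² − 40·9 = 796
m = 796 > 0,  v_rel·d = 34 > 0  ⇒  inside

inside=yes margin=796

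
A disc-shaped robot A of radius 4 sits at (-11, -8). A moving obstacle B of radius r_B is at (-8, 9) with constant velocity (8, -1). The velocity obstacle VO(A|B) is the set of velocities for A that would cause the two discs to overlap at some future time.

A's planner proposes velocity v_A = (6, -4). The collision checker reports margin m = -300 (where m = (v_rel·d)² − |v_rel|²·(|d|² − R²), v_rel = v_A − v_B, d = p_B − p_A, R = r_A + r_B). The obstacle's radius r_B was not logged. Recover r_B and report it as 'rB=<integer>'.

m = -300
d = (3, 17);  v_rel = (-2, -3),  |v_rel|² = 13
v_rel×d = (-2)·(17) − (-3)·(3) = -25
since m = R²·13 − (-25)²:  R² = (625 + -300) / 13 = 25
R = √25 = 5  ⇒  r_B = 5 − 4 = 1

rB=1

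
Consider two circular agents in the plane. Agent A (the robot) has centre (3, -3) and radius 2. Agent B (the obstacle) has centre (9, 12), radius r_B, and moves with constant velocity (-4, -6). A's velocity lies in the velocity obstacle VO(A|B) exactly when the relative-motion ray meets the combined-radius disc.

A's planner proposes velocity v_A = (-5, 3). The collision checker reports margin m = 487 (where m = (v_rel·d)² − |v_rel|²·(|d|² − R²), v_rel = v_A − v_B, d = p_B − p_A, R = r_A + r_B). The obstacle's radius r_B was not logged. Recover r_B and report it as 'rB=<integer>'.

m = 487
d = (6, 15);  v_rel = (-1, 9),  |v_rel|² = 82
v_rel×d = (-1)·(15) − (9)·(6) = -69
since m = R²·82 − (-69)²:  R² = (4761 + 487) / 82 = 64
R = √64 = 8  ⇒  r_B = 8 − 2 = 6

rB=6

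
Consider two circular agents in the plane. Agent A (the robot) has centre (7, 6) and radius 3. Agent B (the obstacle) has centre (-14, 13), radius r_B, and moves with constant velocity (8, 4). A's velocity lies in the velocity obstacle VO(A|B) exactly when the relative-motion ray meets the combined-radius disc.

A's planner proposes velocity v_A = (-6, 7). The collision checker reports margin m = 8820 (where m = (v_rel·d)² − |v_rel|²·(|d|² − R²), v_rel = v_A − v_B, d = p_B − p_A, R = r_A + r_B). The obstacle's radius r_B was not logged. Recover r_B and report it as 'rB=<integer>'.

m = 8820
d = (-21, 7);  v_rel = (-14, 3),  |v_rel|² = 205
v_rel×d = (-14)·(7) − (3)·(-21) = -35
since m = R²·205 − (-35)²:  R² = (1225 + 8820) / 205 = 49
R = √49 = 7  ⇒  r_B = 7 − 3 = 4

rB=4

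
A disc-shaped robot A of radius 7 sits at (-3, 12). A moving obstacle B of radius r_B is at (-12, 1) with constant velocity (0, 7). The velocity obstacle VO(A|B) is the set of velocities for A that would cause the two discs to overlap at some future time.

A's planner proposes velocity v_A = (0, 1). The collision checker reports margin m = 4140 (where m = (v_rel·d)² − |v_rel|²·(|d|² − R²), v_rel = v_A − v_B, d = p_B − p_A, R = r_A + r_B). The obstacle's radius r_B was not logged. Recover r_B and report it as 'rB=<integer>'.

m = 4140
d = (-9, -11);  v_rel = (0, -6),  |v_rel|² = 36
v_rel×d = (0)·(-11) − (-6)·(-9) = -54
since m = R²·36 − (-54)²:  R² = (2916 + 4140) / 36 = 196
R = √196 = 14  ⇒  r_B = 14 − 7 = 7

rB=7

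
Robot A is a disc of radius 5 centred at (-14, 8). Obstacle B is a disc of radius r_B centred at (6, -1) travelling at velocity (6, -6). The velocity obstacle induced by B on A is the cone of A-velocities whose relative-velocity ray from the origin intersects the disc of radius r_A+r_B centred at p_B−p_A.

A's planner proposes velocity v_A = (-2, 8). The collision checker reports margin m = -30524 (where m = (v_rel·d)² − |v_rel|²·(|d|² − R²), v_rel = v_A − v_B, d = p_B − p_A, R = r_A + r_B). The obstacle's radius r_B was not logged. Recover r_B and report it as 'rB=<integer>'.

m = -30524
d = (20, -9);  v_rel = (-8, 14),  |v_rel|² = 260
v_rel×d = (-8)·(-9) − (14)·(20) = -208
since m = R²·260 − (-208)²:  R² = (43264 + -30524) / 260 = 49
R = √49 = 7  ⇒  r_B = 7 − 5 = 2

rB=2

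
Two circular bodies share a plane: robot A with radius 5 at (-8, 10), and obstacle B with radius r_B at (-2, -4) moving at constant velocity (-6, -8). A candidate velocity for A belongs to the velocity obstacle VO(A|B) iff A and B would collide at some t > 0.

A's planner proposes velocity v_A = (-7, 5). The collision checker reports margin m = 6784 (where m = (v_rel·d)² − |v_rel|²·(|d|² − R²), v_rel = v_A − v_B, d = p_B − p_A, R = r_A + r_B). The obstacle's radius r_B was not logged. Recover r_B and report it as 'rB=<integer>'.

m = 6784
d = (6, -14);  v_rel = (-1, 13),  |v_rel|² = 170
v_rel×d = (-1)·(-14) − (13)·(6) = -64
since m = R²·170 − (-64)²:  R² = (4096 + 6784) / 170 = 64
R = √64 = 8  ⇒  r_B = 8 − 5 = 3

rB=3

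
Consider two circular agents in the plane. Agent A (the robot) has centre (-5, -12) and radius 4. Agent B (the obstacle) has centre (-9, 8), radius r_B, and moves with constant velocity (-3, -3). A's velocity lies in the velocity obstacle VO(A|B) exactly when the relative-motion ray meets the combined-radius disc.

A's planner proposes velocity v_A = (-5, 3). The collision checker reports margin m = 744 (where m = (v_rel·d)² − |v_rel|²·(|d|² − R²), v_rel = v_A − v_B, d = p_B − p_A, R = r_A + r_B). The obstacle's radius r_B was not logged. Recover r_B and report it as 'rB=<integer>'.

m = 744
d = (-4, 20);  v_rel = (-2, 6),  |v_rel|² = 40
v_rel×d = (-2)·(20) − (6)·(-4) = -16
since m = R²·40 − (-16)²:  R² = (256 + 744) / 40 = 25
R = √25 = 5  ⇒  r_B = 5 − 4 = 1

rB=1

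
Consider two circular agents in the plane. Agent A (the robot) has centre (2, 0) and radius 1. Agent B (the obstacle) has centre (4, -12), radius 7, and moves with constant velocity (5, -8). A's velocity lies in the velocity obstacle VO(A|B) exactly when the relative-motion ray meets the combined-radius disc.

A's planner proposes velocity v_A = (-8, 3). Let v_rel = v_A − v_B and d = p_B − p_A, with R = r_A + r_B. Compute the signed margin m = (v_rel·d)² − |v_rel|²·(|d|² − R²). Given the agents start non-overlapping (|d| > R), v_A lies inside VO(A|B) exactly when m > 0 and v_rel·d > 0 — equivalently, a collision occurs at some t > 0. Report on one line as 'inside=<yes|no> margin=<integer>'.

d = (2, -12),  |d|² = 148;  R = 1+7 = 8,  c = 148−8² = 84
v_rel = (-13, 11),  |v_rel|² = 290;  v_rel·d = (-13)·(2) + (11)·(-12) = -158
290·t² + 316·t + 84 = 0  ⇒  m = (-158)² − 290·84 = 604
m = 604 > 0,  v_rel·d = -158 < 0  ⇒  outside

inside=no margin=604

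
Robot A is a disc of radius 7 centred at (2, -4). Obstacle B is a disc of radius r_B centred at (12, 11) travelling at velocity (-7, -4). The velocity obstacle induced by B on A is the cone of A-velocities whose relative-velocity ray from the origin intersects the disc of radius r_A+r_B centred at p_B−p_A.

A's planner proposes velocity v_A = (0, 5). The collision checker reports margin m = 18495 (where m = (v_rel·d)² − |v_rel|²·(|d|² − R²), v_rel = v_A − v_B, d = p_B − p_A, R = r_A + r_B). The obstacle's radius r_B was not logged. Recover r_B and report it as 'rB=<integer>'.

m = 18495
d = (10, 15);  v_rel = (7, 9),  |v_rel|² = 130
v_rel×d = (7)·(15) − (9)·(10) = 15
since m = R²·130 − 15²:  R² = (225 + 18495) / 130 = 144
R = √144 = 12  ⇒  r_B = 12 − 7 = 5

rB=5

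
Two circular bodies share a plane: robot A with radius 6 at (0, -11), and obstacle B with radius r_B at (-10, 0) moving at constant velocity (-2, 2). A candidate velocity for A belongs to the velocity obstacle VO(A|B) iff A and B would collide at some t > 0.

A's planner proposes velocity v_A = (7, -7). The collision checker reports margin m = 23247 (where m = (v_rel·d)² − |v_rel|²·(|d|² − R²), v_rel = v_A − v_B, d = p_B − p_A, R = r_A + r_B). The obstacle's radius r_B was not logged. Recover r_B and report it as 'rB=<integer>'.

m = 23247
d = (-10, 11);  v_rel = (9, -9),  |v_rel|² = 162
v_rel×d = (9)·(11) − (-9)·(-10) = 9
since m = R²·162 − 9²:  R² = (81 + 23247) / 162 = 144
R = √144 = 12  ⇒  r_B = 12 − 6 = 6

rB=6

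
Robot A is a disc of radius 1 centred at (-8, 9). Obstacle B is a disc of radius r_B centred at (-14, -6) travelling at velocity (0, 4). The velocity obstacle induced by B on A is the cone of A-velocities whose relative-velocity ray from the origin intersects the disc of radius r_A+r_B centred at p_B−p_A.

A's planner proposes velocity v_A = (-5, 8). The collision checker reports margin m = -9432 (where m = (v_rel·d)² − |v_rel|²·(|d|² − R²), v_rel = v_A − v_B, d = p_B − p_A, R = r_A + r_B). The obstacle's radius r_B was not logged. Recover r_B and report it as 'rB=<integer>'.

m = -9432
d = (-6, -15);  v_rel = (-5, 4),  |v_rel|² = 41
v_rel×d = (-5)·(-15) − (4)·(-6) = 99
since m = R²·41 − 99²:  R² = (9801 + -9432) / 41 = 9
R = √9 = 3  ⇒  r_B = 3 − 1 = 2

rB=2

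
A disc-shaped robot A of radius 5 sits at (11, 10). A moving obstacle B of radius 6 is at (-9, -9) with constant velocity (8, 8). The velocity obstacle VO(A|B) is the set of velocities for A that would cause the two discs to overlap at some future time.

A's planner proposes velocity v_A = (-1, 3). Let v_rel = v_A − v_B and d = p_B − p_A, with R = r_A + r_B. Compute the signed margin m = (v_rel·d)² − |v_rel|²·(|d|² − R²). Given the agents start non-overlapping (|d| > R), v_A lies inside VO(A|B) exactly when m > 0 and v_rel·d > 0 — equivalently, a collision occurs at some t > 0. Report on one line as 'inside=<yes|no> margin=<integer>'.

d = (-20, -19),  |d|² = 761;  R = 5+6 = 11,  c = 761−11² = 640
v_rel = (-9, -5),  |v_rel|² = 106;  v_rel·d = (-9)·(-20) + (-5)·(-19) = 275
106·t² − 550·t + 640 = 0  ⇒  m = 275² − 106·640 = 7785
m = 7785 > 0,  v_rel·d = 275 > 0  ⇒  inside

inside=yes margin=7785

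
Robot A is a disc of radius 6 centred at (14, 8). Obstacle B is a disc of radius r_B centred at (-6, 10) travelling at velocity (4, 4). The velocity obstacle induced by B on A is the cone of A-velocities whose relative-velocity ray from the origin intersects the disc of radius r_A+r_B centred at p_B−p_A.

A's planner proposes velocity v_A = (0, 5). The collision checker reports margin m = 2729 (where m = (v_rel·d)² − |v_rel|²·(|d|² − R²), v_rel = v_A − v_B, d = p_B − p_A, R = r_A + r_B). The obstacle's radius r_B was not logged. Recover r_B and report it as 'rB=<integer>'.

m = 2729
d = (-20, 2);  v_rel = (-4, 1),  |v_rel|² = 17
v_rel×d = (-4)·(2) − (1)·(-20) = 12
since m = R²·17 − 12²:  R² = (144 + 2729) / 17 = 169
R = √169 = 13  ⇒  r_B = 13 − 6 = 7

rB=7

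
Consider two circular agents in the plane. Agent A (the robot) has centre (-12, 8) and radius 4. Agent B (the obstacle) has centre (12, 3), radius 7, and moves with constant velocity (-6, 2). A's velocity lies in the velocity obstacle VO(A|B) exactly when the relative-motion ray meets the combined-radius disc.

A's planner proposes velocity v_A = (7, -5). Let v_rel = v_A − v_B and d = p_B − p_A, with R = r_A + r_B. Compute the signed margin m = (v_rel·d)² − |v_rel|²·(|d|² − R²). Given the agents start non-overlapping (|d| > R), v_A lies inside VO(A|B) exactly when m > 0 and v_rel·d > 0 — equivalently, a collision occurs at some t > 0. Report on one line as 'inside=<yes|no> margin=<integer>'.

d = (24, -5),  |d|² = 601;  R = 4+7 = 11,  c = 601−11² = 480
v_rel = (13, -7),  |v_rel|² = 218;  v_rel·d = (13)·(24) + (-7)·(-5) = 347
218·t² − 694·t + 480 = 0  ⇒  m = 347² − 218·480 = 15769
m = 15769 > 0,  v_rel·d = 347 > 0  ⇒  inside

inside=yes margin=15769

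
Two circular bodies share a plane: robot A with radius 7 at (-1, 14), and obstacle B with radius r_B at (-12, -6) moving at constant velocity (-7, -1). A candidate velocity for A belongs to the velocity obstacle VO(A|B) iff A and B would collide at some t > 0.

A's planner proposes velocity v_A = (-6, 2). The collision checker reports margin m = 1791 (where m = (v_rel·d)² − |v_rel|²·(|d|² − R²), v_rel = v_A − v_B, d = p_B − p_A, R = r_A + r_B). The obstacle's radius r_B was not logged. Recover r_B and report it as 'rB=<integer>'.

m = 1791
d = (-11, -20);  v_rel = (1, 3),  |v_rel|² = 10
v_rel×d = (1)·(-20) − (3)·(-11) = 13
since m = R²·10 − 13²:  R² = (169 + 1791) / 10 = 196
R = √196 = 14  ⇒  r_B = 14 − 7 = 7

rB=7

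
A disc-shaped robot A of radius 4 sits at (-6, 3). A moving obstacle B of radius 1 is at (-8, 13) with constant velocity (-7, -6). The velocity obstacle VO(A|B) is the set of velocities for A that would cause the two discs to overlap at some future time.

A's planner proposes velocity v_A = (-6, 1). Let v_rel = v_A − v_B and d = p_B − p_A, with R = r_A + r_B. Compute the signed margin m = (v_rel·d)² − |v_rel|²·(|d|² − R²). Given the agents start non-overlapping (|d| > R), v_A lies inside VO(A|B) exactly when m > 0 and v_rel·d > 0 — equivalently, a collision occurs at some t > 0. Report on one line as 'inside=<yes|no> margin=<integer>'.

d = (-2, 10),  |d|² = 104;  R = 4+1 = 5,  c = 104−5² = 79
v_rel = (1, 7),  |v_rel|² = 50;  v_rel·d = (1)·(-2) + (7)·(10) = 68
50·t² − 136·t + 79 = 0  ⇒  m = 68² − 50·79 = 674
m = 674 > 0,  v_rel·d = 68 > 0  ⇒  inside

inside=yes margin=674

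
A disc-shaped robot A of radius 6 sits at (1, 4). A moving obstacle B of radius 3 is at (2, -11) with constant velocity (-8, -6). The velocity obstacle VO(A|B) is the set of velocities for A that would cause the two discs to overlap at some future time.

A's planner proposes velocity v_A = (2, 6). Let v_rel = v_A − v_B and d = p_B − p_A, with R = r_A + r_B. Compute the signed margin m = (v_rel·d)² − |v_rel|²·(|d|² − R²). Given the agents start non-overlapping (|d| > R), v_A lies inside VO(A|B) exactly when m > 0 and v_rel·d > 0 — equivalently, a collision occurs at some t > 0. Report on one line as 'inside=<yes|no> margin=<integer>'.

d = (1, -15),  |d|² = 226;  R = 6+3 = 9,  c = 226−9² = 145
v_rel = (10, 12),  |v_rel|² = 244;  v_rel·d = (10)·(1) + (12)·(-15) = -170
244·t² + 340·t + 145 = 0  ⇒  m = (-170)² − 244·145 = -6480
m = -6480 < 0,  v_rel·d = -170 < 0  ⇒  outside

inside=no margin=-6480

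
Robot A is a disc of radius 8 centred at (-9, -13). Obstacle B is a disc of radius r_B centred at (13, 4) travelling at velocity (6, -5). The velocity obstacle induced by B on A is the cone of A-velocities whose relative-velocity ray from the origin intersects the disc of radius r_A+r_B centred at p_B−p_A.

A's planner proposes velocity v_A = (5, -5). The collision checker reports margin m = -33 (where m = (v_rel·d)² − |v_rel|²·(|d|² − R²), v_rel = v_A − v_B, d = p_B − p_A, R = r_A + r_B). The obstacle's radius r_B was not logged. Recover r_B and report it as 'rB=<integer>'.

m = -33
d = (22, 17);  v_rel = (-1, 0),  |v_rel|² = 1
v_rel×d = (-1)·(17) − (0)·(22) = -17
since m = R²·1 − (-17)²:  R² = (289 + -33) / 1 = 256
R = √256 = 16  ⇒  r_B = 16 − 8 = 8

rB=8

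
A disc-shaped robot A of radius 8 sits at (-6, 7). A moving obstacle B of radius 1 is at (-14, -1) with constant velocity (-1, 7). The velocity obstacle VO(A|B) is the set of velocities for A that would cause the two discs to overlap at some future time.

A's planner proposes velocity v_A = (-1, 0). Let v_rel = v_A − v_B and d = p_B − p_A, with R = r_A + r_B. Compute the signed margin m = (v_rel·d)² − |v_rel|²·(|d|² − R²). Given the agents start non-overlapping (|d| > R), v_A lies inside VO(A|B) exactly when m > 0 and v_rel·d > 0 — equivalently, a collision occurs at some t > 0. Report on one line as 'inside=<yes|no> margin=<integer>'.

d = (-8, -8),  |d|² = 128;  R = 8+1 = 9,  c = 128−9² = 47
v_rel = (0, -7),  |v_rel|² = 49;  v_rel·d = (0)·(-8) + (-7)·(-8) = 56
49·t² − 112·t + 47 = 0  ⇒  m = 56² − 49·47 = 833
m = 833 > 0,  v_rel·d = 56 > 0  ⇒  inside

inside=yes margin=833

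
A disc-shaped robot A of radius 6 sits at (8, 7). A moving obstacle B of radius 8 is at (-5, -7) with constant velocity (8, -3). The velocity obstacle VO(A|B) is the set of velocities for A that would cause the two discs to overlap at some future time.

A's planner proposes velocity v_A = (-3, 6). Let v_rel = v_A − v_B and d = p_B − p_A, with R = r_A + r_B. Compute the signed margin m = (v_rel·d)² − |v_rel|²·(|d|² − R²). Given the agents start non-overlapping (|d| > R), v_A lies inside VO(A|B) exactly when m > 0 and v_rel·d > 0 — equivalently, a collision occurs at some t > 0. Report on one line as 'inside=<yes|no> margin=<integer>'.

d = (-13, -14),  |d|² = 365;  R = 6+8 = 14,  c = 365−14² = 169
v_rel = (-11, 9),  |v_rel|² = 202;  v_rel·d = (-11)·(-13) + (9)·(-14) = 17
202·t² − 34·t + 169 = 0  ⇒  m = 17² − 202·169 = -33849
m = -33849 < 0,  v_rel·d = 17 > 0  ⇒  outside

inside=no margin=-33849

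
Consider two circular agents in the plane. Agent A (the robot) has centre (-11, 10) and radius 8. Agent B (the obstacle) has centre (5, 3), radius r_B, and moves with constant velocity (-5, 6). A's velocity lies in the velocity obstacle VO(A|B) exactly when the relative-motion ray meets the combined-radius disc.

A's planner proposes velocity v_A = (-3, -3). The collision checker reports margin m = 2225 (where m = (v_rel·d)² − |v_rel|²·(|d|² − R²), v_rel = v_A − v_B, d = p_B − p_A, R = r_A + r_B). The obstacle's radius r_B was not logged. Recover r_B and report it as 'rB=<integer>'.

m = 2225
d = (16, -7);  v_rel = (2, -9),  |v_rel|² = 85
v_rel×d = (2)·(-7) − (-9)·(16) = 130
since m = R²·85 − 130²:  R² = (16900 + 2225) / 85 = 225
R = √225 = 15  ⇒  r_B = 15 − 8 = 7

rB=7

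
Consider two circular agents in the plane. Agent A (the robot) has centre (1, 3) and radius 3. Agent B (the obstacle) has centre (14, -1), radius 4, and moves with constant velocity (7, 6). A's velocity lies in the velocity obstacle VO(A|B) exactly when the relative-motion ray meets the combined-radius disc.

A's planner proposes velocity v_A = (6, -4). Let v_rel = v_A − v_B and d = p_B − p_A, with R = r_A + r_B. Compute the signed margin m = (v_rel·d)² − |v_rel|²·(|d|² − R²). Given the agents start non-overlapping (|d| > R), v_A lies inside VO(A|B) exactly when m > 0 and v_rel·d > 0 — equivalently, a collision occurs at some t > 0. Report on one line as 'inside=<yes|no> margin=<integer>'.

d = (13, -4),  |d|² = 185;  R = 3+4 = 7,  c = 185−7² = 136
v_rel = (-1, -10),  |v_rel|² = 101;  v_rel·d = (-1)·(13) + (-10)·(-4) = 27
101·t² − 54·t + 136 = 0  ⇒  m = 27² − 101·136 = -13007
m = -13007 < 0,  v_rel·d = 27 > 0  ⇒  outside

inside=no margin=-13007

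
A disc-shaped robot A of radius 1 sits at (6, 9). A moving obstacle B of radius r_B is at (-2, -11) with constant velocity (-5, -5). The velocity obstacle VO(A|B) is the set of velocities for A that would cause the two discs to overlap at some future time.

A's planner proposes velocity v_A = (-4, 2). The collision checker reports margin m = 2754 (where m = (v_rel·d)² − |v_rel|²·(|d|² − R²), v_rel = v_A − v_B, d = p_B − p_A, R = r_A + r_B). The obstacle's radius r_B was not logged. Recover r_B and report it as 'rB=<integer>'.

m = 2754
d = (-8, -20);  v_rel = (1, 7),  |v_rel|² = 50
v_rel×d = (1)·(-20) − (7)·(-8) = 36
since m = R²·50 − 36²:  R² = (1296 + 2754) / 50 = 81
R = √81 = 9  ⇒  r_B = 9 − 1 = 8

rB=8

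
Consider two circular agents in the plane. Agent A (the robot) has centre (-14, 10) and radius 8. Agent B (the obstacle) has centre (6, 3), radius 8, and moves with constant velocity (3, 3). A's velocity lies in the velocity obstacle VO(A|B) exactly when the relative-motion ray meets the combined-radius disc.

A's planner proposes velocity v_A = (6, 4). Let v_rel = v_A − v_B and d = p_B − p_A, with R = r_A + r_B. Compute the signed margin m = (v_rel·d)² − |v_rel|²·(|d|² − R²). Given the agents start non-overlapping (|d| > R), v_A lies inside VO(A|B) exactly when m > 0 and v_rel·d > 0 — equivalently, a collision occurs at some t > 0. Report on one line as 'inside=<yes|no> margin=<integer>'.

d = (20, -7),  |d|² = 449;  R = 8+8 = 16,  c = 449−16² = 193
v_rel = (3, 1),  |v_rel|² = 10;  v_rel·d = (3)·(20) + (1)·(-7) = 53
10·t² − 106·t + 193 = 0  ⇒  m = 53² − 10·193 = 879
m = 879 > 0,  v_rel·d = 53 > 0  ⇒  inside

inside=yes margin=879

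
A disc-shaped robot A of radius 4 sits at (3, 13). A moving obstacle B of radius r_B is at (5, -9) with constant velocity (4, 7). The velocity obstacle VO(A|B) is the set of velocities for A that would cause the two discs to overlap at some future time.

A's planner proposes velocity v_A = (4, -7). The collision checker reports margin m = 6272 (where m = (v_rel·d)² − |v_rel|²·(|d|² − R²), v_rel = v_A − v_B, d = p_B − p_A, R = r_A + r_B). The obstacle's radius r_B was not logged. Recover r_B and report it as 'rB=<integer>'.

m = 6272
d = (2, -22);  v_rel = (0, -14),  |v_rel|² = 196
v_rel×d = (0)·(-22) − (-14)·(2) = 28
since m = R²·196 − 28²:  R² = (784 + 6272) / 196 = 36
R = √36 = 6  ⇒  r_B = 6 − 4 = 2

rB=2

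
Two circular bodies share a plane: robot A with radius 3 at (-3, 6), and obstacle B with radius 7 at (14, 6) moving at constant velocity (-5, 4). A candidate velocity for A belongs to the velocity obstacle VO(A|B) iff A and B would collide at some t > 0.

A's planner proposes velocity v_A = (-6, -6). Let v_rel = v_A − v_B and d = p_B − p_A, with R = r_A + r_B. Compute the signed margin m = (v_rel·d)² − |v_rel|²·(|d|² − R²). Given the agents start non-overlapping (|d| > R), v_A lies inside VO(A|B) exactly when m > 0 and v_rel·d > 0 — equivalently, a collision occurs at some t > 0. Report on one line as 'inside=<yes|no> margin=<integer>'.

d = (17, 0),  |d|² = 289;  R = 3+7 = 10,  c = 289−10² = 189
v_rel = (-1, -10),  |v_rel|² = 101;  v_rel·d = (-1)·(17) + (-10)·(0) = -17
101·t² + 34·t + 189 = 0  ⇒  m = (-17)² − 101·189 = -18800
m = -18800 < 0,  v_rel·d = -17 < 0  ⇒  outside

inside=no margin=-18800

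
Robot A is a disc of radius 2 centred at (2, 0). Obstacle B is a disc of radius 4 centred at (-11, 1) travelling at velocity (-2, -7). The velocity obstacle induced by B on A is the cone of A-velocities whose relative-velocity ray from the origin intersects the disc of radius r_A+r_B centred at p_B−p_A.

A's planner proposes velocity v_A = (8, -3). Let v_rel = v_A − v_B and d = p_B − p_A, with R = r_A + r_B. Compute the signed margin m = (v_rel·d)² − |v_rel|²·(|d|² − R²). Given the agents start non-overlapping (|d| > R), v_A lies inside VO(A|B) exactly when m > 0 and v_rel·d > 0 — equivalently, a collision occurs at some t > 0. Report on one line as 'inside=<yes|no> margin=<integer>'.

d = (-13, 1),  |d|² = 170;  R = 2+4 = 6,  c = 170−6² = 134
v_rel = (10, 4),  |v_rel|² = 116;  v_rel·d = (10)·(-13) + (4)·(1) = -126
116·t² + 252·t + 134 = 0  ⇒  m = (-126)² − 116·134 = 332
m = 332 > 0,  v_rel·d = -126 < 0  ⇒  outside

inside=no margin=332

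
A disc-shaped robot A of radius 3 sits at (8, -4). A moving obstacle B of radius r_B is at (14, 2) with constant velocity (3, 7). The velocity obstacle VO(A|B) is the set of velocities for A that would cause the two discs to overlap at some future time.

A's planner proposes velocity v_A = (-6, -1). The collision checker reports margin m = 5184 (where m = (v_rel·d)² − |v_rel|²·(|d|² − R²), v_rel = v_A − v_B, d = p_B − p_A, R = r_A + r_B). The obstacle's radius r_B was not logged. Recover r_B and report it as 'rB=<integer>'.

m = 5184
d = (6, 6);  v_rel = (-9, -8),  |v_rel|² = 145
v_rel×d = (-9)·(6) − (-8)·(6) = -6
since m = R²·145 − (-6)²:  R² = (36 + 5184) / 145 = 36
R = √36 = 6  ⇒  r_B = 6 − 3 = 3

rB=3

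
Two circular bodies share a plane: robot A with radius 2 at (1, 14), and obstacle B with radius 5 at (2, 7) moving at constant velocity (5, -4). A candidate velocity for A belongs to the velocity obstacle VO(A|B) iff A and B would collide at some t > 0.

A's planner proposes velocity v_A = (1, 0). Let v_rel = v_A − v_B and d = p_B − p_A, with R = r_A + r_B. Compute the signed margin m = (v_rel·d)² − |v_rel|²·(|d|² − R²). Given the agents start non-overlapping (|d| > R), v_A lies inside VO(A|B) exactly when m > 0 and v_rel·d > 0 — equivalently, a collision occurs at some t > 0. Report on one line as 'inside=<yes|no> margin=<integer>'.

d = (1, -7),  |d|² = 50;  R = 2+5 = 7,  c = 50−7² = 1
v_rel = (-4, 4),  |v_rel|² = 32;  v_rel·d = (-4)·(1) + (4)·(-7) = -32
32·t² + 64·t + 1 = 0  ⇒  m = (-32)² − 32·1 = 992
m = 992 > 0,  v_rel·d = -32 < 0  ⇒  outside

inside=no margin=992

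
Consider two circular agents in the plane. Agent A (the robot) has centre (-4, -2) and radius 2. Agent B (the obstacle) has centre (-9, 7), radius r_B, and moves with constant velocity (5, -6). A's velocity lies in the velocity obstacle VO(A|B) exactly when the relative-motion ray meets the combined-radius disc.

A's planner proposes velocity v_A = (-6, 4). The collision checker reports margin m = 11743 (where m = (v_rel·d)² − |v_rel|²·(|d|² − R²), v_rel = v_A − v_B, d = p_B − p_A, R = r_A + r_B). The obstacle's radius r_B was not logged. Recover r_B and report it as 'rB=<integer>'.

m = 11743
d = (-5, 9);  v_rel = (-11, 10),  |v_rel|² = 221
v_rel×d = (-11)·(9) − (10)·(-5) = -49
since m = R²·221 − (-49)²:  R² = (2401 + 11743) / 221 = 64
R = √64 = 8  ⇒  r_B = 8 − 2 = 6

rB=6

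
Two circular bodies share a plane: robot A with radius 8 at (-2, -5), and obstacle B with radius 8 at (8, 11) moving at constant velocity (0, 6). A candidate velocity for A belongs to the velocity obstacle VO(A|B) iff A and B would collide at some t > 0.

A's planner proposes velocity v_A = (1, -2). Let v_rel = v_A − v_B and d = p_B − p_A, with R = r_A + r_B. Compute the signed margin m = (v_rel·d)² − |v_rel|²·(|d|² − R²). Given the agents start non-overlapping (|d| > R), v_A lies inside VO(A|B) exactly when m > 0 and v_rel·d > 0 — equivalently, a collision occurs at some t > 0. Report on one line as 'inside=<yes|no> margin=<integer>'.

d = (10, 16),  |d|² = 356;  R = 8+8 = 16,  c = 356−16² = 100
v_rel = (1, -8),  |v_rel|² = 65;  v_rel·d = (1)·(10) + (-8)·(16) = -118
65·t² + 236·t + 100 = 0  ⇒  m = (-118)² − 65·100 = 7424
m = 7424 > 0,  v_rel·d = -118 < 0  ⇒  outside

inside=no margin=7424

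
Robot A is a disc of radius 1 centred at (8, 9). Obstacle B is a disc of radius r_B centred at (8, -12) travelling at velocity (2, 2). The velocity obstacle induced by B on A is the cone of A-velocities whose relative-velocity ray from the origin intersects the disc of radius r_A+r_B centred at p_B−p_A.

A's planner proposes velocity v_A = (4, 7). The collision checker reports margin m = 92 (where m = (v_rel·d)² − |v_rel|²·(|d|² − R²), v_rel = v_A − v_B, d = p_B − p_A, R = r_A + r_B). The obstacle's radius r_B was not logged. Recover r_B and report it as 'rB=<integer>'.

m = 92
d = (0, -21);  v_rel = (2, 5),  |v_rel|² = 29
v_rel×d = (2)·(-21) − (5)·(0) = -42
since m = R²·29 − (-42)²:  R² = (1764 + 92) / 29 = 64
R = √64 = 8  ⇒  r_B = 8 − 1 = 7

rB=7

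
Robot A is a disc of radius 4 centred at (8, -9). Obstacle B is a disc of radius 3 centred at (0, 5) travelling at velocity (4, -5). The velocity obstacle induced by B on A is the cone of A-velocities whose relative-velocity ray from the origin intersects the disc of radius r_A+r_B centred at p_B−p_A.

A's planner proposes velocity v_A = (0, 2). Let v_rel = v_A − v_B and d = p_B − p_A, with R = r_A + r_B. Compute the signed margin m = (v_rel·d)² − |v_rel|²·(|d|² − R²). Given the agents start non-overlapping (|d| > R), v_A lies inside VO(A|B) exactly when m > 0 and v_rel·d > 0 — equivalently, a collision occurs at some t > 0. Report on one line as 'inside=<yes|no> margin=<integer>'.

d = (-8, 14),  |d|² = 260;  R = 4+3 = 7,  c = 260−7² = 211
v_rel = (-4, 7),  |v_rel|² = 65;  v_rel·d = (-4)·(-8) + (7)·(14) = 130
65·t² − 260·t + 211 = 0  ⇒  m = 130² − 65·211 = 3185
m = 3185 > 0,  v_rel·d = 130 > 0  ⇒  inside

inside=yes margin=3185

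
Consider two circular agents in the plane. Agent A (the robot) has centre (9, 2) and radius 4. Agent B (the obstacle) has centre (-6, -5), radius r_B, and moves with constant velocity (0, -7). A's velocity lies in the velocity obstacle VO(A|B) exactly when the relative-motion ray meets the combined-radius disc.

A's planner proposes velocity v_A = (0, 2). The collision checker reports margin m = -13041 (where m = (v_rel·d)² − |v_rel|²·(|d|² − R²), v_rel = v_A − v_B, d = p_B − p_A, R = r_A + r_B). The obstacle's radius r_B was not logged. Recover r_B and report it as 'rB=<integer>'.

m = -13041
d = (-15, -7);  v_rel = (0, 9),  |v_rel|² = 81
v_rel×d = (0)·(-7) − (9)·(-15) = 135
since m = R²·81 − 135²:  R² = (18225 + -13041) / 81 = 64
R = √64 = 8  ⇒  r_B = 8 − 4 = 4

rB=4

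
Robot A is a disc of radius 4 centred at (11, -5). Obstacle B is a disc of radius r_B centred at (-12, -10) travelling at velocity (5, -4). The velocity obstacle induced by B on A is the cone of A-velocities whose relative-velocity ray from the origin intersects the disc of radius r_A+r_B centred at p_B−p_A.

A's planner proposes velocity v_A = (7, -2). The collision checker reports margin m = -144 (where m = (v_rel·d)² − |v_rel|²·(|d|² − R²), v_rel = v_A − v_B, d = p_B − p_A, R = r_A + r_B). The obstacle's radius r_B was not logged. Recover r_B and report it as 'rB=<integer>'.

m = -144
d = (-23, -5);  v_rel = (2, 2),  |v_rel|² = 8
v_rel×d = (2)·(-5) − (2)·(-23) = 36
since m = R²·8 − 36²:  R² = (1296 + -144) / 8 = 144
R = √144 = 12  ⇒  r_B = 12 − 4 = 8

rB=8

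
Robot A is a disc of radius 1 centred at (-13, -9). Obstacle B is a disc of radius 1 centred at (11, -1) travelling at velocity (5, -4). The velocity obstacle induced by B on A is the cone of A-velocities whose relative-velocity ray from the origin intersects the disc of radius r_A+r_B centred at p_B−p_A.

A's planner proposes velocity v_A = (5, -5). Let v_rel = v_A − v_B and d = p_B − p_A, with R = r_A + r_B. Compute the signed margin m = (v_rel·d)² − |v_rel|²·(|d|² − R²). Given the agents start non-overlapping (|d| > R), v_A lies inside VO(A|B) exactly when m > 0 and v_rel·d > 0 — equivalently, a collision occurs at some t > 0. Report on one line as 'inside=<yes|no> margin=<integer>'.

d = (24, 8),  |d|² = 640;  R = 1+1 = 2,  c = 640−2² = 636
v_rel = (0, -1),  |v_rel|² = 1;  v_rel·d = (0)·(24) + (-1)·(8) = -8
1·t² + 16·t + 636 = 0  ⇒  m = (-8)² − 1·636 = -572
m = -572 < 0,  v_rel·d = -8 < 0  ⇒  outside

inside=no margin=-572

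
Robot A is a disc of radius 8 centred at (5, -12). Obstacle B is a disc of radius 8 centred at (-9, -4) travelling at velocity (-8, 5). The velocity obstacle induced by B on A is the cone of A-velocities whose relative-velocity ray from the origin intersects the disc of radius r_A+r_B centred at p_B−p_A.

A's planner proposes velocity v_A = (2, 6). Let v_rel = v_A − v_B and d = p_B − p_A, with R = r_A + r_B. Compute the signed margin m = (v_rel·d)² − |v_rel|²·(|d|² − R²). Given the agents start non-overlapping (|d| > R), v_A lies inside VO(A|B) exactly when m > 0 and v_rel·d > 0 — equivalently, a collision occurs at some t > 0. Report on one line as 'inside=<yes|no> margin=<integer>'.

d = (-14, 8),  |d|² = 260;  R = 8+8 = 16,  c = 260−16² = 4
v_rel = (10, 1),  |v_rel|² = 101;  v_rel·d = (10)·(-14) + (1)·(8) = -132
101·t² + 264·t + 4 = 0  ⇒  m = (-132)² − 101·4 = 17020
m = 17020 > 0,  v_rel·d = -132 < 0  ⇒  outside

inside=no margin=17020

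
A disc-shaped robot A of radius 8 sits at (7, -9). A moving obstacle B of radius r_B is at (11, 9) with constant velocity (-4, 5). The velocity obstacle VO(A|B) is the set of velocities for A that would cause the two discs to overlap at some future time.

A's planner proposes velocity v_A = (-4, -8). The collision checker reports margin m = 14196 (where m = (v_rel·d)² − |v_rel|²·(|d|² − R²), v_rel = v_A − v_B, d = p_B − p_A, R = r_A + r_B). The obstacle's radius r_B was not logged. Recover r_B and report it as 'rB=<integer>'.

m = 14196
d = (4, 18);  v_rel = (0, -13),  |v_rel|² = 169
v_rel×d = (0)·(18) − (-13)·(4) = 52
since m = R²·169 − 52²:  R² = (2704 + 14196) / 169 = 100
R = √100 = 10  ⇒  r_B = 10 − 8 = 2

rB=2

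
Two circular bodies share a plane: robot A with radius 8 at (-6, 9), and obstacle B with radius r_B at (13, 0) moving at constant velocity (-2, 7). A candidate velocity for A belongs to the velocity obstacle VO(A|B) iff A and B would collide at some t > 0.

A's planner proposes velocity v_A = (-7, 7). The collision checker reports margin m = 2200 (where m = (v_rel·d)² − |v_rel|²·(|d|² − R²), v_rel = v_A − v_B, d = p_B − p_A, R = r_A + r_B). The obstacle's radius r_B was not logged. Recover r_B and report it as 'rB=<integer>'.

m = 2200
d = (19, -9);  v_rel = (-5, 0),  |v_rel|² = 25
v_rel×d = (-5)·(-9) − (0)·(19) = 45
since m = R²·25 − 45²:  R² = (2025 + 2200) / 25 = 169
R = √169 = 13  ⇒  r_B = 13 − 8 = 5

rB=5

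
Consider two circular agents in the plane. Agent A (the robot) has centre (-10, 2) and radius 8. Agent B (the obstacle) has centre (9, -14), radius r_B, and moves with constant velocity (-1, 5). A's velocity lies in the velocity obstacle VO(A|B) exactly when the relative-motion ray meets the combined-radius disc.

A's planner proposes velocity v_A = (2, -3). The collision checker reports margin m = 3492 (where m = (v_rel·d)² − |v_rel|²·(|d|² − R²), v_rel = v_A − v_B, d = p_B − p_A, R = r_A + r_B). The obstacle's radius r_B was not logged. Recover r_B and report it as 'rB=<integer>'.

m = 3492
d = (19, -16);  v_rel = (3, -8),  |v_rel|² = 73
v_rel×d = (3)·(-16) − (-8)·(19) = 104
since m = R²·73 − 104²:  R² = (10816 + 3492) / 73 = 196
R = √196 = 14  ⇒  r_B = 14 − 8 = 6

rB=6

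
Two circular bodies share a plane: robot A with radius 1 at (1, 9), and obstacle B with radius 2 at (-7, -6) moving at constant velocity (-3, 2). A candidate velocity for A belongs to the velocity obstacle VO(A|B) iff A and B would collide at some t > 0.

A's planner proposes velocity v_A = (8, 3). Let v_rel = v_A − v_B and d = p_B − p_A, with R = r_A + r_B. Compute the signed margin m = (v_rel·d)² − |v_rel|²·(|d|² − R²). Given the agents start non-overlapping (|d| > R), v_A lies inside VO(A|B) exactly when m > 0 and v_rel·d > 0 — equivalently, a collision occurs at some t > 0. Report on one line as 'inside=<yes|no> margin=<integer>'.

d = (-8, -15),  |d|² = 289;  R = 1+2 = 3,  c = 289−3² = 280
v_rel = (11, 1),  |v_rel|² = 122;  v_rel·d = (11)·(-8) + (1)·(-15) = -103
122·t² + 206·t + 280 = 0  ⇒  m = (-103)² − 122·280 = -23551
m = -23551 < 0,  v_rel·d = -103 < 0  ⇒  outside

inside=no margin=-23551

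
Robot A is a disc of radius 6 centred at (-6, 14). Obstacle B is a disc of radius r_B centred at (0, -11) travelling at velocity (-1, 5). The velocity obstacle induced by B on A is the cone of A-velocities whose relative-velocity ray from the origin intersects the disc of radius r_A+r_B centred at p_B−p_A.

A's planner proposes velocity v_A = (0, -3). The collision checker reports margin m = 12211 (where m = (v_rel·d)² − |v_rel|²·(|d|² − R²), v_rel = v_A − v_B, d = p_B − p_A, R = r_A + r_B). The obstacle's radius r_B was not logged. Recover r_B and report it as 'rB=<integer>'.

m = 12211
d = (6, -25);  v_rel = (1, -8),  |v_rel|² = 65
v_rel×d = (1)·(-25) − (-8)·(6) = 23
since m = R²·65 − 23²:  R² = (529 + 12211) / 65 = 196
R = √196 = 14  ⇒  r_B = 14 − 6 = 8

rB=8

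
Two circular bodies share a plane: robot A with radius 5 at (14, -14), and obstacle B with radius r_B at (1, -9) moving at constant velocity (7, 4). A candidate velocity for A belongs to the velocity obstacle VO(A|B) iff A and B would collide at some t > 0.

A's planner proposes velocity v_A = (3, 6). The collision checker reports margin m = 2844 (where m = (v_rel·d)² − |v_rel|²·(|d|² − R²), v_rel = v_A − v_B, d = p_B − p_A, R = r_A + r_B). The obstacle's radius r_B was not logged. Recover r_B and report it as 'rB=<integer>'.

m = 2844
d = (-13, 5);  v_rel = (-4, 2),  |v_rel|² = 20
v_rel×d = (-4)·(5) − (2)·(-13) = 6
since m = R²·20 − 6²:  R² = (36 + 2844) / 20 = 144
R = √144 = 12  ⇒  r_B = 12 − 5 = 7

rB=7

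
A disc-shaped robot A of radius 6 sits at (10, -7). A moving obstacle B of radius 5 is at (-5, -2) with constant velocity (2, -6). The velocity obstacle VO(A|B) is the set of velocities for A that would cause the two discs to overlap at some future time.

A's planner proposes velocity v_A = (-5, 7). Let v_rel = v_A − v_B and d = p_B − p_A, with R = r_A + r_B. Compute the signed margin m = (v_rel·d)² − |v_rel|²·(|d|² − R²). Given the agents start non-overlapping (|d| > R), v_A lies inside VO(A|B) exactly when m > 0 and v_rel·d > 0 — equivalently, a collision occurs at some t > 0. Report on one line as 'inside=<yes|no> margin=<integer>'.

d = (-15, 5),  |d|² = 250;  R = 6+5 = 11,  c = 250−11² = 129
v_rel = (-7, 13),  |v_rel|² = 218;  v_rel·d = (-7)·(-15) + (13)·(5) = 170
218·t² − 340·t + 129 = 0  ⇒  m = 170² − 218·129 = 778
m = 778 > 0,  v_rel·d = 170 > 0  ⇒  inside

inside=yes margin=778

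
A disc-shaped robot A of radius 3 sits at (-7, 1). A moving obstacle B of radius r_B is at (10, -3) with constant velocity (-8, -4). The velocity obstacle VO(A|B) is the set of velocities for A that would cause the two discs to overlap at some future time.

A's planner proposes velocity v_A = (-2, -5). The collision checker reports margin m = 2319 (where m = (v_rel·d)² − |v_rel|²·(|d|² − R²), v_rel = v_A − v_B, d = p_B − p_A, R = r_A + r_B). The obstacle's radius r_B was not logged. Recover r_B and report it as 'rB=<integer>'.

m = 2319
d = (17, -4);  v_rel = (6, -1),  |v_rel|² = 37
v_rel×d = (6)·(-4) − (-1)·(17) = -7
since m = R²·37 − (-7)²:  R² = (49 + 2319) / 37 = 64
R = √64 = 8  ⇒  r_B = 8 − 3 = 5

rB=5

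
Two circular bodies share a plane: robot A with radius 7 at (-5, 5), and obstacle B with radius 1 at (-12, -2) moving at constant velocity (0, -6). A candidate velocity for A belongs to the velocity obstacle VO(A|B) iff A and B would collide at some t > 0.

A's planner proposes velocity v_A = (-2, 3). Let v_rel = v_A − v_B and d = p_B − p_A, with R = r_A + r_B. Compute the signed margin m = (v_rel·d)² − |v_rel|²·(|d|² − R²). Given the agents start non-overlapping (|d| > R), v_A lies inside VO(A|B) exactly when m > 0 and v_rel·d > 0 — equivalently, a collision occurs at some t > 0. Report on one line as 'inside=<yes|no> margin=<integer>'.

d = (-7, -7),  |d|² = 98;  R = 7+1 = 8,  c = 98−8² = 34
v_rel = (-2, 9),  |v_rel|² = 85;  v_rel·d = (-2)·(-7) + (9)·(-7) = -49
85·t² + 98·t + 34 = 0  ⇒  m = (-49)² − 85·34 = -489
m = -489 < 0,  v_rel·d = -49 < 0  ⇒  outside

inside=no margin=-489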